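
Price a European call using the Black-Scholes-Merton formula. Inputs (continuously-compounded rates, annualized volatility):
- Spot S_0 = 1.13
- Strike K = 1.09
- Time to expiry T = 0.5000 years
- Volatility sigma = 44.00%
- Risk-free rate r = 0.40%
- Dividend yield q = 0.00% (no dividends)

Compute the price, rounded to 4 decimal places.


d1 = (ln(S/K) + (r - q + 0.5*sigma^2) * T) / (sigma * sqrt(T)) = 0.27782848
d2 = d1 - sigma * sqrt(T) = -0.03329851
exp(-rT) = 0.99800200; exp(-qT) = 1.00000000
C = S_0 * exp(-qT) * N(d1) - K * exp(-rT) * N(d2)
N(d1) = 0.60942799; N(d2) = 0.48671827
C = 1.1300 * 1.00000000 * 0.60942799 - 1.0900 * 0.99800200 * 0.48671827 = 0.1592

Answer: Price = 0.1592


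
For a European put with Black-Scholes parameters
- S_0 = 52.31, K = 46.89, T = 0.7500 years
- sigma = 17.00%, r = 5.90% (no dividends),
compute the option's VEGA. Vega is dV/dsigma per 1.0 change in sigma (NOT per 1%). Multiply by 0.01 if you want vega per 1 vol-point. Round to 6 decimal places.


d1 = 1.1171430494; d2 = 0.9699187308
phi(d1) = 0.2137511417; exp(-qT) = 1.0000000000; exp(-rT) = 0.9567147489
Vega = S * exp(-qT) * phi(d1) * sqrt(T) = 52.3100 * 1.0000000000 * 0.2137511417 * 0.8660254038 = 9.683309

Answer: Vega = 9.683309


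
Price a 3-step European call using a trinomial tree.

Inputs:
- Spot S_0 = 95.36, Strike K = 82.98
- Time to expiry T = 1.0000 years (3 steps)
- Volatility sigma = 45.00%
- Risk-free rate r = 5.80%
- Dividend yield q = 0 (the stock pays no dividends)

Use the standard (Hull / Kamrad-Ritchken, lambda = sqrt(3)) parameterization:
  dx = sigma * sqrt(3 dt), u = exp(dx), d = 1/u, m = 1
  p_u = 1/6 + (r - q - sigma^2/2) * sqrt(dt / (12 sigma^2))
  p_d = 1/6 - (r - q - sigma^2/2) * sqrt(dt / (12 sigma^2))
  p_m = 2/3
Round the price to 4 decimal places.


Answer: Price = V(0,0) = 25.5587

Derivation:
dt = T/N = 0.333333; dx = sigma*sqrt(3*dt) = 0.450000
u = exp(dx) = 1.568312; d = 1/u = 0.637628
p_u = 0.150648, p_m = 0.666667, p_d = 0.182685
Discount per step: exp(-r*dt) = 0.980852
Stock lattice S(k, j) with j the centered position index:
  k=0: S(0,+0) = 95.3600
  k=1: S(1,-1) = 60.8042; S(1,+0) = 95.3600; S(1,+1) = 149.5543
  k=2: S(2,-2) = 38.7705; S(2,-1) = 60.8042; S(2,+0) = 95.3600; S(2,+1) = 149.5543; S(2,+2) = 234.5478
  k=3: S(3,-3) = 24.7212; S(3,-2) = 38.7705; S(3,-1) = 60.8042; S(3,+0) = 95.3600; S(3,+1) = 149.5543; S(3,+2) = 234.5478; S(3,+3) = 367.8441
Terminal payoffs V(N, j) = max(S_T - K, 0):
  V(3,-3) = 0.000000; V(3,-2) = 0.000000; V(3,-1) = 0.000000; V(3,+0) = 12.380000; V(3,+1) = 66.574250; V(3,+2) = 151.567753; V(3,+3) = 284.864099
Backward induction: V(k, j) = exp(-r*dt) * [p_u * V(k+1, j+1) + p_m * V(k+1, j) + p_d * V(k+1, j-1)]
  V(2,-2) = exp(-r*dt) * [p_u*0.000000 + p_m*0.000000 + p_d*0.000000] = 0.000000
  V(2,-1) = exp(-r*dt) * [p_u*12.380000 + p_m*0.000000 + p_d*0.000000] = 1.829313
  V(2,+0) = exp(-r*dt) * [p_u*66.574250 + p_m*12.380000 + p_d*0.000000] = 17.932552
  V(2,+1) = exp(-r*dt) * [p_u*151.567753 + p_m*66.574250 + p_d*12.380000] = 68.147540
  V(2,+2) = exp(-r*dt) * [p_u*284.864099 + p_m*151.567753 + p_d*66.574250] = 153.132187
  V(1,-1) = exp(-r*dt) * [p_u*17.932552 + p_m*1.829313 + p_d*0.000000] = 3.845969
  V(1,+0) = exp(-r*dt) * [p_u*68.147540 + p_m*17.932552 + p_d*1.829313] = 22.123638
  V(1,+1) = exp(-r*dt) * [p_u*153.132187 + p_m*68.147540 + p_d*17.932552] = 70.402429
  V(0,+0) = exp(-r*dt) * [p_u*70.402429 + p_m*22.123638 + p_d*3.845969] = 25.558746


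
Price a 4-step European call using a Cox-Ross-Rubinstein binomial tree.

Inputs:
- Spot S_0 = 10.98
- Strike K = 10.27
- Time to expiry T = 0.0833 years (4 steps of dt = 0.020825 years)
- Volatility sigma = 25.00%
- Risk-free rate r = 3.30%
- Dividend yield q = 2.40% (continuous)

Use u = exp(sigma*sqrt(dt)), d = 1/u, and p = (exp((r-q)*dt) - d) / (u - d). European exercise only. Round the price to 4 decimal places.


dt = T/N = 0.020825
u = exp(sigma*sqrt(dt)) = 1.036736; d = 1/u = 0.964566
p = (exp((r-q)*dt) - d) / (u - d) = 0.493579
Discount per step: exp(-r*dt) = 0.999313
Stock lattice S(k, i) with i counting down-moves:
  k=0: S(0,0) = 10.9800
  k=1: S(1,0) = 11.3834; S(1,1) = 10.5909
  k=2: S(2,0) = 11.8015; S(2,1) = 10.9800; S(2,2) = 10.2157
  k=3: S(3,0) = 12.2351; S(3,1) = 11.3834; S(3,2) = 10.5909; S(3,3) = 9.8537
  k=4: S(4,0) = 12.6845; S(4,1) = 11.8015; S(4,2) = 10.9800; S(4,3) = 10.2157; S(4,4) = 9.5045
Terminal payoffs V(N, i) = max(S_T - K, 0):
  V(4,0) = 2.414543; V(4,1) = 1.531537; V(4,2) = 0.710000; V(4,3) = 0.000000; V(4,4) = 0.000000
Backward induction: V(k, i) = exp(-r*dt) * [p * V(k+1, i) + (1-p) * V(k+1, i+1)].
  V(3,0) = exp(-r*dt) * [p*2.414543 + (1-p)*1.531537] = 1.966018
  V(3,1) = exp(-r*dt) * [p*1.531537 + (1-p)*0.710000] = 1.114727
  V(3,2) = exp(-r*dt) * [p*0.710000 + (1-p)*0.000000] = 0.350200
  V(3,3) = exp(-r*dt) * [p*0.000000 + (1-p)*0.000000] = 0.000000
  V(2,0) = exp(-r*dt) * [p*1.966018 + (1-p)*1.114727] = 1.533852
  V(2,1) = exp(-r*dt) * [p*1.114727 + (1-p)*0.350200] = 0.727055
  V(2,2) = exp(-r*dt) * [p*0.350200 + (1-p)*0.000000] = 0.172733
  V(1,0) = exp(-r*dt) * [p*1.533852 + (1-p)*0.727055] = 1.124500
  V(1,1) = exp(-r*dt) * [p*0.727055 + (1-p)*0.172733] = 0.446028
  V(0,0) = exp(-r*dt) * [p*1.124500 + (1-p)*0.446028] = 0.780371

Answer: Price = V(0,0) = 0.7804


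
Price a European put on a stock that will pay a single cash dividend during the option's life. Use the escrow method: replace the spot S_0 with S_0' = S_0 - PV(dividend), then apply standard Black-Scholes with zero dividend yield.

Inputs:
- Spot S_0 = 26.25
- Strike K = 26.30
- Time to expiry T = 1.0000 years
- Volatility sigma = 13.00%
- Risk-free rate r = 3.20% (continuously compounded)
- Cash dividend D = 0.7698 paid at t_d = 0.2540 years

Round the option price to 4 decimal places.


PV(D) = D * exp(-r * t_d) = 0.7698 * 0.99190494 = 0.76356843
S_0' = S_0 - PV(D) = 26.2500 - 0.76356843 = 25.48643157
d1 = (ln(S_0'/K) + (r + sigma^2/2)*T) / (sigma*sqrt(T)) = 0.06944059
d2 = d1 - sigma*sqrt(T) = -0.06055941
exp(-rT) = 0.96850658
N(-d1) = 0.47231946; N(-d2) = 0.52414495
P = K * exp(-rT) * N(-d2) - S_0' * N(-d1) = 26.3000 * 0.96850658 * 0.52414495 - 25.48643157 * 0.47231946 = 1.3131

Answer: Price = 1.3131


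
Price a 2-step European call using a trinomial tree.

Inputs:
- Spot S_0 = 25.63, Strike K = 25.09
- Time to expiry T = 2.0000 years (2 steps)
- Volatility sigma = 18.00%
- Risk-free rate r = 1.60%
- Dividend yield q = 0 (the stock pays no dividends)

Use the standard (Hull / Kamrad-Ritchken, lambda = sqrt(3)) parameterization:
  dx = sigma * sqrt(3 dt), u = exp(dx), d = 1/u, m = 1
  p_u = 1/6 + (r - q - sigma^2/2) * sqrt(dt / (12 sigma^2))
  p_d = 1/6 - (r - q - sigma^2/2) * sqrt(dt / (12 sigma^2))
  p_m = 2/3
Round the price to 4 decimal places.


Answer: Price = V(0,0) = 3.0006

Derivation:
dt = T/N = 1.000000; dx = sigma*sqrt(3*dt) = 0.311769
u = exp(dx) = 1.365839; d = 1/u = 0.732151
p_u = 0.166346, p_m = 0.666667, p_d = 0.166987
Discount per step: exp(-r*dt) = 0.984127
Stock lattice S(k, j) with j the centered position index:
  k=0: S(0,+0) = 25.6300
  k=1: S(1,-1) = 18.7650; S(1,+0) = 25.6300; S(1,+1) = 35.0065
  k=2: S(2,-2) = 13.7388; S(2,-1) = 18.7650; S(2,+0) = 25.6300; S(2,+1) = 35.0065; S(2,+2) = 47.8132
Terminal payoffs V(N, j) = max(S_T - K, 0):
  V(2,-2) = 0.000000; V(2,-1) = 0.000000; V(2,+0) = 0.540000; V(2,+1) = 9.916462; V(2,+2) = 22.723204
Backward induction: V(k, j) = exp(-r*dt) * [p_u * V(k+1, j+1) + p_m * V(k+1, j) + p_d * V(k+1, j-1)]
  V(1,-1) = exp(-r*dt) * [p_u*0.540000 + p_m*0.000000 + p_d*0.000000] = 0.088401
  V(1,+0) = exp(-r*dt) * [p_u*9.916462 + p_m*0.540000 + p_d*0.000000] = 1.977666
  V(1,+1) = exp(-r*dt) * [p_u*22.723204 + p_m*9.916462 + p_d*0.540000] = 10.314698
  V(0,+0) = exp(-r*dt) * [p_u*10.314698 + p_m*1.977666 + p_d*0.088401] = 3.000618


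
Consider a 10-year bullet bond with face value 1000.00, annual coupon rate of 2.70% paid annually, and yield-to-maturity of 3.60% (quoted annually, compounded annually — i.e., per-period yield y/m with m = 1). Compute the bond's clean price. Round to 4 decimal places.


Answer: Price = 925.5264

Derivation:
Coupon per period c = face * coupon_rate / m = 27.000000
Periods per year m = 1; per-period yield y/m = 0.036000
Number of cashflows N = 10
Cashflows (t years, CF_t, discount factor 1/(1+y/m)^(m*t), PV):
  t = 1.0000: CF_t = 27.000000, DF = 0.965251, PV = 26.061776
  t = 2.0000: CF_t = 27.000000, DF = 0.931709, PV = 25.156154
  t = 3.0000: CF_t = 27.000000, DF = 0.899333, PV = 24.282002
  t = 4.0000: CF_t = 27.000000, DF = 0.868082, PV = 23.438226
  t = 5.0000: CF_t = 27.000000, DF = 0.837917, PV = 22.623771
  t = 6.0000: CF_t = 27.000000, DF = 0.808801, PV = 21.837616
  t = 7.0000: CF_t = 27.000000, DF = 0.780696, PV = 21.078780
  t = 8.0000: CF_t = 27.000000, DF = 0.753567, PV = 20.346313
  t = 9.0000: CF_t = 27.000000, DF = 0.727381, PV = 19.639298
  t = 10.0000: CF_t = 1027.000000, DF = 0.702106, PV = 721.062466
Price P = sum_t PV_t = 925.526404


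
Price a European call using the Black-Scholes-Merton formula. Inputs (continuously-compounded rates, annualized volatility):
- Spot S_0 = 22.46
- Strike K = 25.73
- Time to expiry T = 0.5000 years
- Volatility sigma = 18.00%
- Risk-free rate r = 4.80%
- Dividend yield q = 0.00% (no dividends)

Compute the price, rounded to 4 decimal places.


d1 = (ln(S/K) + (r - q + 0.5*sigma^2) * T) / (sigma * sqrt(T)) = -0.81570013
d2 = d1 - sigma * sqrt(T) = -0.94297935
exp(-rT) = 0.97628571; exp(-qT) = 1.00000000
C = S_0 * exp(-qT) * N(d1) - K * exp(-rT) * N(d2)
N(d1) = 0.20733583; N(d2) = 0.17284573
C = 22.4600 * 1.00000000 * 0.20733583 - 25.7300 * 0.97628571 * 0.17284573 = 0.3149

Answer: Price = 0.3149


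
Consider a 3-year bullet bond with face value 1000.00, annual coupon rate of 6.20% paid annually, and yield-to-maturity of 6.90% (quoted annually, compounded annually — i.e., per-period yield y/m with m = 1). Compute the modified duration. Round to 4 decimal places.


Answer: Modified duration = 2.6441

Derivation:
Coupon per period c = face * coupon_rate / m = 62.000000
Periods per year m = 1; per-period yield y/m = 0.069000
Number of cashflows N = 3
Cashflows (t years, CF_t, discount factor 1/(1+y/m)^(m*t), PV):
  t = 1.0000: CF_t = 62.000000, DF = 0.935454, PV = 57.998129
  t = 2.0000: CF_t = 62.000000, DF = 0.875074, PV = 54.254564
  t = 3.0000: CF_t = 1062.000000, DF = 0.818591, PV = 869.343480
Price P = sum_t PV_t = 981.596173
First compute Macaulay numerator sum_t t * PV_t:
  t * PV_t at t = 1.0000: 57.998129
  t * PV_t at t = 2.0000: 108.509128
  t * PV_t at t = 3.0000: 2608.030439
Macaulay duration D = 2774.537696 / 981.596173 = 2.826557
Modified duration = D / (1 + y/m) = 2.826557 / (1 + 0.069000) = 2.644113


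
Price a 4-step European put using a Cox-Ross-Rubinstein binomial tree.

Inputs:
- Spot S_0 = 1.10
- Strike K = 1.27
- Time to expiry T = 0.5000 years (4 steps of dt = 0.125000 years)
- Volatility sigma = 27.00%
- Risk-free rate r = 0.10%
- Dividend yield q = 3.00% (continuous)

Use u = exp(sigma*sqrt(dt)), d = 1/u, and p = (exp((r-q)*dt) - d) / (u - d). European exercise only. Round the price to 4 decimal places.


dt = T/N = 0.125000
u = exp(sigma*sqrt(dt)) = 1.100164; d = 1/u = 0.908955
p = (exp((r-q)*dt) - d) / (u - d) = 0.457229
Discount per step: exp(-r*dt) = 0.999875
Stock lattice S(k, i) with i counting down-moves:
  k=0: S(0,0) = 1.1000
  k=1: S(1,0) = 1.2102; S(1,1) = 0.9999
  k=2: S(2,0) = 1.3314; S(2,1) = 1.1000; S(2,2) = 0.9088
  k=3: S(3,0) = 1.4648; S(3,1) = 1.2102; S(3,2) = 0.9999; S(3,3) = 0.8261
  k=4: S(4,0) = 1.6115; S(4,1) = 1.3314; S(4,2) = 1.1000; S(4,3) = 0.9088; S(4,4) = 0.7509
Terminal payoffs V(N, i) = max(K - S_T, 0):
  V(4,0) = 0.000000; V(4,1) = 0.000000; V(4,2) = 0.170000; V(4,3) = 0.361180; V(4,4) = 0.519134
Backward induction: V(k, i) = exp(-r*dt) * [p * V(k+1, i) + (1-p) * V(k+1, i+1)].
  V(3,0) = exp(-r*dt) * [p*0.000000 + (1-p)*0.000000] = 0.000000
  V(3,1) = exp(-r*dt) * [p*0.000000 + (1-p)*0.170000] = 0.092259
  V(3,2) = exp(-r*dt) * [p*0.170000 + (1-p)*0.361180] = 0.273733
  V(3,3) = exp(-r*dt) * [p*0.361180 + (1-p)*0.519134] = 0.446857
  V(2,0) = exp(-r*dt) * [p*0.000000 + (1-p)*0.092259] = 0.050069
  V(2,1) = exp(-r*dt) * [p*0.092259 + (1-p)*0.273733] = 0.190734
  V(2,2) = exp(-r*dt) * [p*0.273733 + (1-p)*0.446857] = 0.367654
  V(1,0) = exp(-r*dt) * [p*0.050069 + (1-p)*0.190734] = 0.126402
  V(1,1) = exp(-r*dt) * [p*0.190734 + (1-p)*0.367654] = 0.286725
  V(0,0) = exp(-r*dt) * [p*0.126402 + (1-p)*0.286725] = 0.213394

Answer: Price = V(0,0) = 0.2134


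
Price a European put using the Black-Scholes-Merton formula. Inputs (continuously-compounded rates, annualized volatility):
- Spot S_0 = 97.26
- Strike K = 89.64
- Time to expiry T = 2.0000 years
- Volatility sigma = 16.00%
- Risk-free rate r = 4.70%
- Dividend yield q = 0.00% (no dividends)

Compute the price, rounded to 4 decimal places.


d1 = (ln(S/K) + (r - q + 0.5*sigma^2) * T) / (sigma * sqrt(T)) = 0.88912560
d2 = d1 - sigma * sqrt(T) = 0.66285143
exp(-rT) = 0.91028276; exp(-qT) = 1.00000000
P = K * exp(-rT) * N(-d2) - S_0 * exp(-qT) * N(-d1)
N(-d1) = 0.18696779; N(-d2) = 0.25371286
P = 89.6400 * 0.91028276 * 0.25371286 - 97.2600 * 1.00000000 * 0.18696779 = 2.5179

Answer: Price = 2.5179


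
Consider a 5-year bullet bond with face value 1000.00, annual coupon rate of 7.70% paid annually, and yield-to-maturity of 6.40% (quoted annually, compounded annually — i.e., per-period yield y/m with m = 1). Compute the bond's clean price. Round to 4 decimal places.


Answer: Price = 1054.1699

Derivation:
Coupon per period c = face * coupon_rate / m = 77.000000
Periods per year m = 1; per-period yield y/m = 0.064000
Number of cashflows N = 5
Cashflows (t years, CF_t, discount factor 1/(1+y/m)^(m*t), PV):
  t = 1.0000: CF_t = 77.000000, DF = 0.939850, PV = 72.368421
  t = 2.0000: CF_t = 77.000000, DF = 0.883317, PV = 68.015433
  t = 3.0000: CF_t = 77.000000, DF = 0.830185, PV = 63.924279
  t = 4.0000: CF_t = 77.000000, DF = 0.780249, PV = 60.079210
  t = 5.0000: CF_t = 1077.000000, DF = 0.733317, PV = 789.782604
Price P = sum_t PV_t = 1054.169948


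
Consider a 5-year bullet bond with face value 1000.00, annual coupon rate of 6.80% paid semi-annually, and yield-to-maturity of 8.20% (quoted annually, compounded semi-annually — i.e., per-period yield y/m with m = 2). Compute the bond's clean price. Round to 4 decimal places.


Answer: Price = 943.5053

Derivation:
Coupon per period c = face * coupon_rate / m = 34.000000
Periods per year m = 2; per-period yield y/m = 0.041000
Number of cashflows N = 10
Cashflows (t years, CF_t, discount factor 1/(1+y/m)^(m*t), PV):
  t = 0.5000: CF_t = 34.000000, DF = 0.960615, PV = 32.660903
  t = 1.0000: CF_t = 34.000000, DF = 0.922781, PV = 31.374547
  t = 1.5000: CF_t = 34.000000, DF = 0.886437, PV = 30.138854
  t = 2.0000: CF_t = 34.000000, DF = 0.851524, PV = 28.951829
  t = 2.5000: CF_t = 34.000000, DF = 0.817987, PV = 27.811555
  t = 3.0000: CF_t = 34.000000, DF = 0.785770, PV = 26.716191
  t = 3.5000: CF_t = 34.000000, DF = 0.754823, PV = 25.663968
  t = 4.0000: CF_t = 34.000000, DF = 0.725094, PV = 24.653188
  t = 4.5000: CF_t = 34.000000, DF = 0.696536, PV = 23.682217
  t = 5.0000: CF_t = 1034.000000, DF = 0.669103, PV = 691.852068
Price P = sum_t PV_t = 943.505319


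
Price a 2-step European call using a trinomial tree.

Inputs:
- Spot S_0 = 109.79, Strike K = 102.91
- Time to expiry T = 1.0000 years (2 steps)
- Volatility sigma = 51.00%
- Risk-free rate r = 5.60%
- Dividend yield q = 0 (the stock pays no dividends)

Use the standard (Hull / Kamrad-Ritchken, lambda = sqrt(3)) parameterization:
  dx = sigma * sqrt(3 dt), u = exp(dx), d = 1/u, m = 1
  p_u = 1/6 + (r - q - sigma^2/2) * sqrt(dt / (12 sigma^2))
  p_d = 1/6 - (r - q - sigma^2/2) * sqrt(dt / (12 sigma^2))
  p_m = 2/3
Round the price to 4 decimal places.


dt = T/N = 0.500000; dx = sigma*sqrt(3*dt) = 0.624620
u = exp(dx) = 1.867536; d = 1/u = 0.535465
p_u = 0.137029, p_m = 0.666667, p_d = 0.196305
Discount per step: exp(-r*dt) = 0.972388
Stock lattice S(k, j) with j the centered position index:
  k=0: S(0,+0) = 109.7900
  k=1: S(1,-1) = 58.7887; S(1,+0) = 109.7900; S(1,+1) = 205.0368
  k=2: S(2,-2) = 31.4793; S(2,-1) = 58.7887; S(2,+0) = 109.7900; S(2,+1) = 205.0368; S(2,+2) = 382.9135
Terminal payoffs V(N, j) = max(S_T - K, 0):
  V(2,-2) = 0.000000; V(2,-1) = 0.000000; V(2,+0) = 6.880000; V(2,+1) = 102.126771; V(2,+2) = 280.003540
Backward induction: V(k, j) = exp(-r*dt) * [p_u * V(k+1, j+1) + p_m * V(k+1, j) + p_d * V(k+1, j-1)]
  V(1,-1) = exp(-r*dt) * [p_u*6.880000 + p_m*0.000000 + p_d*0.000000] = 0.916726
  V(1,+0) = exp(-r*dt) * [p_u*102.126771 + p_m*6.880000 + p_d*0.000000] = 18.067909
  V(1,+1) = exp(-r*dt) * [p_u*280.003540 + p_m*102.126771 + p_d*6.880000] = 104.826962
  V(0,+0) = exp(-r*dt) * [p_u*104.826962 + p_m*18.067909 + p_d*0.916726] = 25.855346

Answer: Price = V(0,0) = 25.8553


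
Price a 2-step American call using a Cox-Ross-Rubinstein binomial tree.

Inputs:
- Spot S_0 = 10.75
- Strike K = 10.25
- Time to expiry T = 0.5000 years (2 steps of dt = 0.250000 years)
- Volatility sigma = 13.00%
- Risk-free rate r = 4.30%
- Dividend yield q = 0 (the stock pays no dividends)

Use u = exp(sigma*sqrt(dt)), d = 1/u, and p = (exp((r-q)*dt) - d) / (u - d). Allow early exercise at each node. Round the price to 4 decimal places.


dt = T/N = 0.250000
u = exp(sigma*sqrt(dt)) = 1.067159; d = 1/u = 0.937067
p = (exp((r-q)*dt) - d) / (u - d) = 0.566836
Discount per step: exp(-r*dt) = 0.989308
Stock lattice S(k, i) with i counting down-moves:
  k=0: S(0,0) = 10.7500
  k=1: S(1,0) = 11.4720; S(1,1) = 10.0735
  k=2: S(2,0) = 12.2424; S(2,1) = 10.7500; S(2,2) = 9.4395
Terminal payoffs V(N, i) = max(S_T - K, 0):
  V(2,0) = 1.992405; V(2,1) = 0.500000; V(2,2) = 0.000000
Backward induction: V(k, i) = exp(-r*dt) * [p * V(k+1, i) + (1-p) * V(k+1, i+1)]; then take max(V_cont, immediate exercise) for American.
  V(1,0) = exp(-r*dt) * [p*1.992405 + (1-p)*0.500000] = 1.331557; exercise = 1.221960; V(1,0) = max -> 1.331557
  V(1,1) = exp(-r*dt) * [p*0.500000 + (1-p)*0.000000] = 0.280387; exercise = 0.000000; V(1,1) = max -> 0.280387
  V(0,0) = exp(-r*dt) * [p*1.331557 + (1-p)*0.280387] = 0.866859; exercise = 0.500000; V(0,0) = max -> 0.866859

Answer: Price = V(0,0) = 0.8669


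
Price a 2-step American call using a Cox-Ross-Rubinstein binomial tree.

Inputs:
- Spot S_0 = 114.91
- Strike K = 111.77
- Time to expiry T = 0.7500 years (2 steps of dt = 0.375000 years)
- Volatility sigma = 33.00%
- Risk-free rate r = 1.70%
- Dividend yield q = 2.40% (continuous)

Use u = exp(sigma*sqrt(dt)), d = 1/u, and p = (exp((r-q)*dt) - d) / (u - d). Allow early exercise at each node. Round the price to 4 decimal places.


Answer: Price = V(0,0) = 13.4809

Derivation:
dt = T/N = 0.375000
u = exp(sigma*sqrt(dt)) = 1.223949; d = 1/u = 0.817027
p = (exp((r-q)*dt) - d) / (u - d) = 0.443208
Discount per step: exp(-r*dt) = 0.993645
Stock lattice S(k, i) with i counting down-moves:
  k=0: S(0,0) = 114.9100
  k=1: S(1,0) = 140.6440; S(1,1) = 93.8846
  k=2: S(2,0) = 172.1412; S(2,1) = 114.9100; S(2,2) = 76.7063
Terminal payoffs V(N, i) = max(S_T - K, 0):
  V(2,0) = 60.371191; V(2,1) = 3.140000; V(2,2) = 0.000000
Backward induction: V(k, i) = exp(-r*dt) * [p * V(k+1, i) + (1-p) * V(k+1, i+1)]; then take max(V_cont, immediate exercise) for American.
  V(1,0) = exp(-r*dt) * [p*60.371191 + (1-p)*3.140000] = 28.324184; exercise = 28.874034; V(1,0) = max -> 28.874034
  V(1,1) = exp(-r*dt) * [p*3.140000 + (1-p)*0.000000] = 1.382830; exercise = 0.000000; V(1,1) = max -> 1.382830
  V(0,0) = exp(-r*dt) * [p*28.874034 + (1-p)*1.382830] = 13.480939; exercise = 3.140000; V(0,0) = max -> 13.480939


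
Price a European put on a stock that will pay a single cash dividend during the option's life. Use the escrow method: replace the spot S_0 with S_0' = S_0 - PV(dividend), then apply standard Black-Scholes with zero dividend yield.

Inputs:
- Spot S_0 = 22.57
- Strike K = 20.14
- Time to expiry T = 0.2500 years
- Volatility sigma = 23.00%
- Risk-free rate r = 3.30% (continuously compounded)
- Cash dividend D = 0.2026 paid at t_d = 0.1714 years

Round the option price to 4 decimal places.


PV(D) = D * exp(-r * t_d) = 0.2026 * 0.99435977 = 0.20145729
S_0' = S_0 - PV(D) = 22.5700 - 0.20145729 = 22.36854271
d1 = (ln(S_0'/K) + (r + sigma^2/2)*T) / (sigma*sqrt(T)) = 1.04182819
d2 = d1 - sigma*sqrt(T) = 0.92682819
exp(-rT) = 0.99178394
N(-d1) = 0.14874567; N(-d2) = 0.17700787
P = K * exp(-rT) * N(-d2) - S_0' * N(-d1) = 20.1400 * 0.99178394 * 0.17700787 - 22.36854271 * 0.14874567 = 0.2084

Answer: Price = 0.2084


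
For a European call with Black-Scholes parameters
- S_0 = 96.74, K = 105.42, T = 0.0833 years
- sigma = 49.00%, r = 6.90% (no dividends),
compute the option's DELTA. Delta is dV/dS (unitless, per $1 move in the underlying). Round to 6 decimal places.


d1 = -0.4962260435; d2 = -0.6376485665
phi(d1) = 0.3527277817; exp(-qT) = 1.0000000000; exp(-rT) = 0.9942687864
N(d1) = 0.3098674692
Delta = exp(-qT) * N(d1) = 1.0000000000 * 0.3098674692 = 0.309867

Answer: Delta = 0.309867


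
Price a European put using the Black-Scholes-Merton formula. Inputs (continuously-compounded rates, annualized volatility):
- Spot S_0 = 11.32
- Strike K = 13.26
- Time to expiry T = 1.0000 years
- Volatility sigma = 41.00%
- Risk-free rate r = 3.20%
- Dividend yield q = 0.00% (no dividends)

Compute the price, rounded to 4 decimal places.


d1 = (ln(S/K) + (r - q + 0.5*sigma^2) * T) / (sigma * sqrt(T)) = -0.10275832
d2 = d1 - sigma * sqrt(T) = -0.51275832
exp(-rT) = 0.96850658; exp(-qT) = 1.00000000
P = K * exp(-rT) * N(-d2) - S_0 * exp(-qT) * N(-d1)
N(-d1) = 0.54092261; N(-d2) = 0.69593981
P = 13.2600 * 0.96850658 * 0.69593981 - 11.3200 * 1.00000000 * 0.54092261 = 2.8143

Answer: Price = 2.8143


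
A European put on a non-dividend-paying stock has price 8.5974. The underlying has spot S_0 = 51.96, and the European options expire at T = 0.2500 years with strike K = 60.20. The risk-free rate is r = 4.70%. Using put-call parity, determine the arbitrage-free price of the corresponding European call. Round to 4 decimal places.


Put-call parity: C - P = S_0 * exp(-qT) - K * exp(-rT).
S_0 * exp(-qT) = 51.9600 * 1.00000000 = 51.96000000
K * exp(-rT) = 60.2000 * 0.98831876 = 59.49678945
C = P + S*exp(-qT) - K*exp(-rT)
C = 8.5974 + 51.96000000 - 59.49678945 = 1.0606

Answer: Call price = 1.0606


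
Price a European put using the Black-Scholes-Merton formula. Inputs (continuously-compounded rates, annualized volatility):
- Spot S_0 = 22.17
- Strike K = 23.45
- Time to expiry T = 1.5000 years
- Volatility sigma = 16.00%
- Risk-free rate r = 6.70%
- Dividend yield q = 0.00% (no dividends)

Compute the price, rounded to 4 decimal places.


Answer: Price = 1.2548

Derivation:
d1 = (ln(S/K) + (r - q + 0.5*sigma^2) * T) / (sigma * sqrt(T)) = 0.32440189
d2 = d1 - sigma * sqrt(T) = 0.12844271
exp(-rT) = 0.90438511; exp(-qT) = 1.00000000
P = K * exp(-rT) * N(-d2) - S_0 * exp(-qT) * N(-d1)
N(-d1) = 0.37281689; N(-d2) = 0.44889932
P = 23.4500 * 0.90438511 * 0.44889932 - 22.1700 * 1.00000000 * 0.37281689 = 1.2548


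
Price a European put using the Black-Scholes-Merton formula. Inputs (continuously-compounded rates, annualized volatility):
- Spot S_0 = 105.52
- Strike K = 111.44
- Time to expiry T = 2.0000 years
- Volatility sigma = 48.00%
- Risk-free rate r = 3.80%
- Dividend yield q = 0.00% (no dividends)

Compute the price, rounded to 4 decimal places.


Answer: Price = 26.6351

Derivation:
d1 = (ln(S/K) + (r - q + 0.5*sigma^2) * T) / (sigma * sqrt(T)) = 0.37095732
d2 = d1 - sigma * sqrt(T) = -0.30786519
exp(-rT) = 0.92681621; exp(-qT) = 1.00000000
P = K * exp(-rT) * N(-d2) - S_0 * exp(-qT) * N(-d1)
N(-d1) = 0.35533466; N(-d2) = 0.62090754
P = 111.4400 * 0.92681621 * 0.62090754 - 105.5200 * 1.00000000 * 0.35533466 = 26.6351


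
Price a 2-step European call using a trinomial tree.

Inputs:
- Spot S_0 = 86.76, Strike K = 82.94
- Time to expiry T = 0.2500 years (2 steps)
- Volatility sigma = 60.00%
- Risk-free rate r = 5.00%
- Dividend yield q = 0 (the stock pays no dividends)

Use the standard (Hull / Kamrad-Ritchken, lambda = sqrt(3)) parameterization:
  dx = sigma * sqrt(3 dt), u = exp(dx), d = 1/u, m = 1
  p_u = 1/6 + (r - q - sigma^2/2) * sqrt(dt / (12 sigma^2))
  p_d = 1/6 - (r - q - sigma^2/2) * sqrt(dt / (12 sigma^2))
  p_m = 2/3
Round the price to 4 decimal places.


dt = T/N = 0.125000; dx = sigma*sqrt(3*dt) = 0.367423
u = exp(dx) = 1.444009; d = 1/u = 0.692516
p_u = 0.144553, p_m = 0.666667, p_d = 0.188780
Discount per step: exp(-r*dt) = 0.993769
Stock lattice S(k, j) with j the centered position index:
  k=0: S(0,+0) = 86.7600
  k=1: S(1,-1) = 60.0827; S(1,+0) = 86.7600; S(1,+1) = 125.2822
  k=2: S(2,-2) = 41.6083; S(2,-1) = 60.0827; S(2,+0) = 86.7600; S(2,+1) = 125.2822; S(2,+2) = 180.9087
Terminal payoffs V(N, j) = max(S_T - K, 0):
  V(2,-2) = 0.000000; V(2,-1) = 0.000000; V(2,+0) = 3.820000; V(2,+1) = 42.342244; V(2,+2) = 97.968723
Backward induction: V(k, j) = exp(-r*dt) * [p_u * V(k+1, j+1) + p_m * V(k+1, j) + p_d * V(k+1, j-1)]
  V(1,-1) = exp(-r*dt) * [p_u*3.820000 + p_m*0.000000 + p_d*0.000000] = 0.548753
  V(1,+0) = exp(-r*dt) * [p_u*42.342244 + p_m*3.820000 + p_d*0.000000] = 8.613372
  V(1,+1) = exp(-r*dt) * [p_u*97.968723 + p_m*42.342244 + p_d*3.820000] = 42.842394
  V(0,+0) = exp(-r*dt) * [p_u*42.842394 + p_m*8.613372 + p_d*0.548753] = 11.963839

Answer: Price = V(0,0) = 11.9638


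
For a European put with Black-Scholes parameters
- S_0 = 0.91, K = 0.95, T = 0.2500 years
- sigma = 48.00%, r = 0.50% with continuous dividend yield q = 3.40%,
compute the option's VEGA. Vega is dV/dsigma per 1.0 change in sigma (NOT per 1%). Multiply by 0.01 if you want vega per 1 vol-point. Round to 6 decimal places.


d1 = -0.0894474378; d2 = -0.3294474378
phi(d1) = 0.3973495309; exp(-qT) = 0.9915360229; exp(-rT) = 0.9987507809
Vega = S * exp(-qT) * phi(d1) * sqrt(T) = 0.9100 * 0.9915360229 * 0.3973495309 * 0.5000000000 = 0.179264

Answer: Vega = 0.179264


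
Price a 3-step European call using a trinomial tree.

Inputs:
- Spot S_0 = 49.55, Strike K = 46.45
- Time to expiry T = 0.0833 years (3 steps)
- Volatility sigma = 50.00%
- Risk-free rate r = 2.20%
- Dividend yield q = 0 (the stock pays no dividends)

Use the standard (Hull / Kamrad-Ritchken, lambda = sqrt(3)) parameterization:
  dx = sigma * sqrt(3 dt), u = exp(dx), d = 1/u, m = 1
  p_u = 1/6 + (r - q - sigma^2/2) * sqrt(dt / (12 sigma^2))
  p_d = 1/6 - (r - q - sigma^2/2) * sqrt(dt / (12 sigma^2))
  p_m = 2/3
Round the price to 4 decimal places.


dt = T/N = 0.027767; dx = sigma*sqrt(3*dt) = 0.144309
u = exp(dx) = 1.155241; d = 1/u = 0.865620
p_u = 0.156757, p_m = 0.666667, p_d = 0.176576
Discount per step: exp(-r*dt) = 0.999389
Stock lattice S(k, j) with j the centered position index:
  k=0: S(0,+0) = 49.5500
  k=1: S(1,-1) = 42.8915; S(1,+0) = 49.5500; S(1,+1) = 57.2422
  k=2: S(2,-2) = 37.1278; S(2,-1) = 42.8915; S(2,+0) = 49.5500; S(2,+1) = 57.2422; S(2,+2) = 66.1285
  k=3: S(3,-3) = 32.1385; S(3,-2) = 37.1278; S(3,-1) = 42.8915; S(3,+0) = 49.5500; S(3,+1) = 57.2422; S(3,+2) = 66.1285; S(3,+3) = 76.3943
Terminal payoffs V(N, j) = max(S_T - K, 0):
  V(3,-3) = 0.000000; V(3,-2) = 0.000000; V(3,-1) = 0.000000; V(3,+0) = 3.100000; V(3,+1) = 10.792175; V(3,+2) = 19.678489; V(3,+3) = 29.944320
Backward induction: V(k, j) = exp(-r*dt) * [p_u * V(k+1, j+1) + p_m * V(k+1, j) + p_d * V(k+1, j-1)]
  V(2,-2) = exp(-r*dt) * [p_u*0.000000 + p_m*0.000000 + p_d*0.000000] = 0.000000
  V(2,-1) = exp(-r*dt) * [p_u*3.100000 + p_m*0.000000 + p_d*0.000000] = 0.485651
  V(2,+0) = exp(-r*dt) * [p_u*10.792175 + p_m*3.100000 + p_d*0.000000] = 3.756126
  V(2,+1) = exp(-r*dt) * [p_u*19.678489 + p_m*10.792175 + p_d*3.100000] = 10.820307
  V(2,+2) = exp(-r*dt) * [p_u*29.944320 + p_m*19.678489 + p_d*10.792175] = 19.706585
  V(1,-1) = exp(-r*dt) * [p_u*3.756126 + p_m*0.485651 + p_d*0.000000] = 0.912011
  V(1,+0) = exp(-r*dt) * [p_u*10.820307 + p_m*3.756126 + p_d*0.485651] = 4.283385
  V(1,+1) = exp(-r*dt) * [p_u*19.706585 + p_m*10.820307 + p_d*3.756126] = 10.959237
  V(0,+0) = exp(-r*dt) * [p_u*10.959237 + p_m*4.283385 + p_d*0.912011] = 4.731680

Answer: Price = V(0,0) = 4.7317


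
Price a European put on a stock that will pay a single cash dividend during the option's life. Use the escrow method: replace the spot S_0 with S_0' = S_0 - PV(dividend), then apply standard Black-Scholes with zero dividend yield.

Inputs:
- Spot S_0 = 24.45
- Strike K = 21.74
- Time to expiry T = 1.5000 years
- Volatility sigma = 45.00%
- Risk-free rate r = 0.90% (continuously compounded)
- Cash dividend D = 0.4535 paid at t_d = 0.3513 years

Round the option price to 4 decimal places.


Answer: Price = 3.7583

Derivation:
PV(D) = D * exp(-r * t_d) = 0.4535 * 0.99684329 = 0.45206843
S_0' = S_0 - PV(D) = 24.4500 - 0.45206843 = 23.99793157
d1 = (ln(S_0'/K) + (r + sigma^2/2)*T) / (sigma*sqrt(T)) = 0.47935382
d2 = d1 - sigma*sqrt(T) = -0.07178137
exp(-rT) = 0.98659072
N(-d1) = 0.31584347; N(-d2) = 0.52861205
P = K * exp(-rT) * N(-d2) - S_0' * N(-d1) = 21.7400 * 0.98659072 * 0.52861205 - 23.99793157 * 0.31584347 = 3.7583


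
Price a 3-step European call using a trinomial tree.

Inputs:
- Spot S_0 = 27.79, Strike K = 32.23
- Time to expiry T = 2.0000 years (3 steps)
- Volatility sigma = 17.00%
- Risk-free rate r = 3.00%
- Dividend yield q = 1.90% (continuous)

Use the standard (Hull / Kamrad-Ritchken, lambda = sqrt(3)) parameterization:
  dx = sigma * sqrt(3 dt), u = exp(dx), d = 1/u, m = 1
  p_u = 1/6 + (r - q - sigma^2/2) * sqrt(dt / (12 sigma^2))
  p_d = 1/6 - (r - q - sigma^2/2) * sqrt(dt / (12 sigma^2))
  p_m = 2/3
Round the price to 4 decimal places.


dt = T/N = 0.666667; dx = sigma*sqrt(3*dt) = 0.240416
u = exp(dx) = 1.271778; d = 1/u = 0.786300
p_u = 0.161883, p_m = 0.666667, p_d = 0.171450
Discount per step: exp(-r*dt) = 0.980199
Stock lattice S(k, j) with j the centered position index:
  k=0: S(0,+0) = 27.7900
  k=1: S(1,-1) = 21.8513; S(1,+0) = 27.7900; S(1,+1) = 35.3427
  k=2: S(2,-2) = 17.1817; S(2,-1) = 21.8513; S(2,+0) = 27.7900; S(2,+1) = 35.3427; S(2,+2) = 44.9481
  k=3: S(3,-3) = 13.5100; S(3,-2) = 17.1817; S(3,-1) = 21.8513; S(3,+0) = 27.7900; S(3,+1) = 35.3427; S(3,+2) = 44.9481; S(3,+3) = 57.1640
Terminal payoffs V(N, j) = max(S_T - K, 0):
  V(3,-3) = 0.000000; V(3,-2) = 0.000000; V(3,-1) = 0.000000; V(3,+0) = 0.000000; V(3,+1) = 3.112724; V(3,+2) = 12.718116; V(3,+3) = 24.934048
Backward induction: V(k, j) = exp(-r*dt) * [p_u * V(k+1, j+1) + p_m * V(k+1, j) + p_d * V(k+1, j-1)]
  V(2,-2) = exp(-r*dt) * [p_u*0.000000 + p_m*0.000000 + p_d*0.000000] = 0.000000
  V(2,-1) = exp(-r*dt) * [p_u*0.000000 + p_m*0.000000 + p_d*0.000000] = 0.000000
  V(2,+0) = exp(-r*dt) * [p_u*3.112724 + p_m*0.000000 + p_d*0.000000] = 0.493920
  V(2,+1) = exp(-r*dt) * [p_u*12.718116 + p_m*3.112724 + p_d*0.000000] = 4.052141
  V(2,+2) = exp(-r*dt) * [p_u*24.934048 + p_m*12.718116 + p_d*3.112724] = 12.790443
  V(1,-1) = exp(-r*dt) * [p_u*0.493920 + p_m*0.000000 + p_d*0.000000] = 0.078374
  V(1,+0) = exp(-r*dt) * [p_u*4.052141 + p_m*0.493920 + p_d*0.000000] = 0.965745
  V(1,+1) = exp(-r*dt) * [p_u*12.790443 + p_m*4.052141 + p_d*0.493920] = 4.760501
  V(0,+0) = exp(-r*dt) * [p_u*4.760501 + p_m*0.965745 + p_d*0.078374] = 1.399638

Answer: Price = V(0,0) = 1.3996


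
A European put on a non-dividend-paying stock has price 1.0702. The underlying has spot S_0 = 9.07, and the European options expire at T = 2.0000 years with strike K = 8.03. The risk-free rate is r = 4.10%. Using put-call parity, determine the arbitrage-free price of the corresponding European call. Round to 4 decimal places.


Answer: Call price = 2.7424

Derivation:
Put-call parity: C - P = S_0 * exp(-qT) - K * exp(-rT).
S_0 * exp(-qT) = 9.0700 * 1.00000000 = 9.07000000
K * exp(-rT) = 8.0300 * 0.92127196 = 7.39781383
C = P + S*exp(-qT) - K*exp(-rT)
C = 1.0702 + 9.07000000 - 7.39781383 = 2.7424


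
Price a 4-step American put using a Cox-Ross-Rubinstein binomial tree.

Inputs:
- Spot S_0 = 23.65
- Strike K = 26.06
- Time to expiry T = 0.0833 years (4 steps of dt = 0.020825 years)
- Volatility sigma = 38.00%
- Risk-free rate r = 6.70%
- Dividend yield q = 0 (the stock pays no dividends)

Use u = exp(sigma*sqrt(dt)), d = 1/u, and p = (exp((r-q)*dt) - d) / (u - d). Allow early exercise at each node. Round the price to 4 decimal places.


dt = T/N = 0.020825
u = exp(sigma*sqrt(dt)) = 1.056369; d = 1/u = 0.946639
p = (exp((r-q)*dt) - d) / (u - d) = 0.499019
Discount per step: exp(-r*dt) = 0.998606
Stock lattice S(k, i) with i counting down-moves:
  k=0: S(0,0) = 23.6500
  k=1: S(1,0) = 24.9831; S(1,1) = 22.3880
  k=2: S(2,0) = 26.3914; S(2,1) = 23.6500; S(2,2) = 21.1934
  k=3: S(3,0) = 27.8790; S(3,1) = 24.9831; S(3,2) = 22.3880; S(3,3) = 20.0625
  k=4: S(4,0) = 29.4505; S(4,1) = 26.3914; S(4,2) = 23.6500; S(4,3) = 21.1934; S(4,4) = 18.9919
Terminal payoffs V(N, i) = max(K - S_T, 0):
  V(4,0) = 0.000000; V(4,1) = 0.000000; V(4,2) = 2.410000; V(4,3) = 4.866628; V(4,4) = 7.068075
Backward induction: V(k, i) = exp(-r*dt) * [p * V(k+1, i) + (1-p) * V(k+1, i+1)]; then take max(V_cont, immediate exercise) for American.
  V(3,0) = exp(-r*dt) * [p*0.000000 + (1-p)*0.000000] = 0.000000; exercise = 0.000000; V(3,0) = max -> 0.000000
  V(3,1) = exp(-r*dt) * [p*0.000000 + (1-p)*2.410000] = 1.205682; exercise = 1.076879; V(3,1) = max -> 1.205682
  V(3,2) = exp(-r*dt) * [p*2.410000 + (1-p)*4.866628] = 3.635649; exercise = 3.671984; V(3,2) = max -> 3.671984
  V(3,3) = exp(-r*dt) * [p*4.866628 + (1-p)*7.068075] = 5.961189; exercise = 5.997524; V(3,3) = max -> 5.997524
  V(2,0) = exp(-r*dt) * [p*0.000000 + (1-p)*1.205682] = 0.603182; exercise = 0.000000; V(2,0) = max -> 0.603182
  V(2,1) = exp(-r*dt) * [p*1.205682 + (1-p)*3.671984] = 2.437850; exercise = 2.410000; V(2,1) = max -> 2.437850
  V(2,2) = exp(-r*dt) * [p*3.671984 + (1-p)*5.997524] = 4.830292; exercise = 4.866628; V(2,2) = max -> 4.866628
  V(1,0) = exp(-r*dt) * [p*0.603182 + (1-p)*2.437850] = 1.520194; exercise = 1.076879; V(1,0) = max -> 1.520194
  V(1,1) = exp(-r*dt) * [p*2.437850 + (1-p)*4.866628] = 3.649527; exercise = 3.671984; V(1,1) = max -> 3.671984
  V(0,0) = exp(-r*dt) * [p*1.520194 + (1-p)*3.671984] = 2.594578; exercise = 2.410000; V(0,0) = max -> 2.594578

Answer: Price = V(0,0) = 2.5946


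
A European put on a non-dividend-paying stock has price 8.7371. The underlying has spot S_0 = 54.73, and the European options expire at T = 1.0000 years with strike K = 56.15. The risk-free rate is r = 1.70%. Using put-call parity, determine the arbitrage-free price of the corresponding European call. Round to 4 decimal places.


Put-call parity: C - P = S_0 * exp(-qT) - K * exp(-rT).
S_0 * exp(-qT) = 54.7300 * 1.00000000 = 54.73000000
K * exp(-rT) = 56.1500 * 0.98314368 = 55.20351789
C = P + S*exp(-qT) - K*exp(-rT)
C = 8.7371 + 54.73000000 - 55.20351789 = 8.2636

Answer: Call price = 8.2636


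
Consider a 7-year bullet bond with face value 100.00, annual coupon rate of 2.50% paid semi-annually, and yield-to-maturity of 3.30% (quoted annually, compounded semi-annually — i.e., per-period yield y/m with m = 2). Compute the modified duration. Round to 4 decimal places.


Coupon per period c = face * coupon_rate / m = 1.250000
Periods per year m = 2; per-period yield y/m = 0.016500
Number of cashflows N = 14
Cashflows (t years, CF_t, discount factor 1/(1+y/m)^(m*t), PV):
  t = 0.5000: CF_t = 1.250000, DF = 0.983768, PV = 1.229710
  t = 1.0000: CF_t = 1.250000, DF = 0.967799, PV = 1.209749
  t = 1.5000: CF_t = 1.250000, DF = 0.952090, PV = 1.190112
  t = 2.0000: CF_t = 1.250000, DF = 0.936635, PV = 1.170794
  t = 2.5000: CF_t = 1.250000, DF = 0.921432, PV = 1.151789
  t = 3.0000: CF_t = 1.250000, DF = 0.906475, PV = 1.133093
  t = 3.5000: CF_t = 1.250000, DF = 0.891761, PV = 1.114701
  t = 4.0000: CF_t = 1.250000, DF = 0.877285, PV = 1.096607
  t = 4.5000: CF_t = 1.250000, DF = 0.863045, PV = 1.078807
  t = 5.0000: CF_t = 1.250000, DF = 0.849036, PV = 1.061295
  t = 5.5000: CF_t = 1.250000, DF = 0.835254, PV = 1.044068
  t = 6.0000: CF_t = 1.250000, DF = 0.821696, PV = 1.027121
  t = 6.5000: CF_t = 1.250000, DF = 0.808359, PV = 1.010448
  t = 7.0000: CF_t = 101.250000, DF = 0.795237, PV = 80.517757
Price P = sum_t PV_t = 95.036051
First compute Macaulay numerator sum_t t * PV_t:
  t * PV_t at t = 0.5000: 0.614855
  t * PV_t at t = 1.0000: 1.209749
  t * PV_t at t = 1.5000: 1.785168
  t * PV_t at t = 2.0000: 2.341588
  t * PV_t at t = 2.5000: 2.879474
  t * PV_t at t = 3.0000: 3.399280
  t * PV_t at t = 3.5000: 3.901453
  t * PV_t at t = 4.0000: 4.386427
  t * PV_t at t = 4.5000: 4.854629
  t * PV_t at t = 5.0000: 5.306476
  t * PV_t at t = 5.5000: 5.742374
  t * PV_t at t = 6.0000: 6.162723
  t * PV_t at t = 6.5000: 6.567913
  t * PV_t at t = 7.0000: 563.624302
Macaulay duration D = 612.776411 / 95.036051 = 6.447831
Modified duration = D / (1 + y/m) = 6.447831 / (1 + 0.016500) = 6.343169

Answer: Modified duration = 6.3432


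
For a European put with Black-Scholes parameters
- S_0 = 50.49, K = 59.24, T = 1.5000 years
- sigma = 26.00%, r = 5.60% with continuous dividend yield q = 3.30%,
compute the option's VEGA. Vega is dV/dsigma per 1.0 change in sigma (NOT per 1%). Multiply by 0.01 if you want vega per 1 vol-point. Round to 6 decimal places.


Answer: Vega = 22.842247

Derivation:
d1 = -0.2343398339; d2 = -0.5527735005
phi(d1) = 0.3881373093; exp(-qT) = 0.9517051581; exp(-rT) = 0.9194312561
Vega = S * exp(-qT) * phi(d1) * sqrt(T) = 50.4900 * 0.9517051581 * 0.3881373093 * 1.2247448714 = 22.842247


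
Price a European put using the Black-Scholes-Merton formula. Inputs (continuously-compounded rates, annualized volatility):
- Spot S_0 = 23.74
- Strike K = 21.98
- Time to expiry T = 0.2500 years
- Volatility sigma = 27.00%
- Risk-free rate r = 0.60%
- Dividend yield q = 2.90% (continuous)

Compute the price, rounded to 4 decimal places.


Answer: Price = 0.5805

Derivation:
d1 = (ln(S/K) + (r - q + 0.5*sigma^2) * T) / (sigma * sqrt(T)) = 0.59548845
d2 = d1 - sigma * sqrt(T) = 0.46048845
exp(-rT) = 0.99850112; exp(-qT) = 0.99277622
P = K * exp(-rT) * N(-d2) - S_0 * exp(-qT) * N(-d1)
N(-d1) = 0.27575851; N(-d2) = 0.32258283
P = 21.9800 * 0.99850112 * 0.32258283 - 23.7400 * 0.99277622 * 0.27575851 = 0.5805


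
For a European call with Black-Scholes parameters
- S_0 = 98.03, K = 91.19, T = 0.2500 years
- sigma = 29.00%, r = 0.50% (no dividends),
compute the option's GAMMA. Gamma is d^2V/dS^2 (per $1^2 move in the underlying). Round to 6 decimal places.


Answer: Gamma = 0.023722

Derivation:
d1 = 0.5799366367; d2 = 0.4349366367
phi(d1) = 0.3371923350; exp(-qT) = 1.0000000000; exp(-rT) = 0.9987507809
Gamma = exp(-qT) * phi(d1) / (S * sigma * sqrt(T)) = 1.0000000000 * 0.3371923350 / (98.0300 * 0.2900 * 0.5000000000) = 0.023722


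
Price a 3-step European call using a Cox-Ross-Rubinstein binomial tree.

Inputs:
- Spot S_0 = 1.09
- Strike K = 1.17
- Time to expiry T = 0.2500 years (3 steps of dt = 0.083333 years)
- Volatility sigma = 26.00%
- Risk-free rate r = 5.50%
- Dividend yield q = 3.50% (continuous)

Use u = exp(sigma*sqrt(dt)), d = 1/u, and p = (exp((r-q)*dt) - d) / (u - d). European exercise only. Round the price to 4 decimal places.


dt = T/N = 0.083333
u = exp(sigma*sqrt(dt)) = 1.077944; d = 1/u = 0.927692
p = (exp((r-q)*dt) - d) / (u - d) = 0.492347
Discount per step: exp(-r*dt) = 0.995427
Stock lattice S(k, i) with i counting down-moves:
  k=0: S(0,0) = 1.0900
  k=1: S(1,0) = 1.1750; S(1,1) = 1.0112
  k=2: S(2,0) = 1.2665; S(2,1) = 1.0900; S(2,2) = 0.9381
  k=3: S(3,0) = 1.3653; S(3,1) = 1.1750; S(3,2) = 1.0112; S(3,3) = 0.8702
Terminal payoffs V(N, i) = max(S_T - K, 0):
  V(3,0) = 0.195259; V(3,1) = 0.004959; V(3,2) = 0.000000; V(3,3) = 0.000000
Backward induction: V(k, i) = exp(-r*dt) * [p * V(k+1, i) + (1-p) * V(k+1, i+1)].
  V(2,0) = exp(-r*dt) * [p*0.195259 + (1-p)*0.004959] = 0.098202
  V(2,1) = exp(-r*dt) * [p*0.004959 + (1-p)*0.000000] = 0.002430
  V(2,2) = exp(-r*dt) * [p*0.000000 + (1-p)*0.000000] = 0.000000
  V(1,0) = exp(-r*dt) * [p*0.098202 + (1-p)*0.002430] = 0.049356
  V(1,1) = exp(-r*dt) * [p*0.002430 + (1-p)*0.000000] = 0.001191
  V(0,0) = exp(-r*dt) * [p*0.049356 + (1-p)*0.001191] = 0.024791

Answer: Price = V(0,0) = 0.0248


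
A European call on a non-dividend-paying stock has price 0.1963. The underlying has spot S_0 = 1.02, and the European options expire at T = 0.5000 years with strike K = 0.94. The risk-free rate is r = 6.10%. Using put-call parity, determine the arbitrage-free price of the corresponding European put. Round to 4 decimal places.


Answer: Put price = 0.0881

Derivation:
Put-call parity: C - P = S_0 * exp(-qT) - K * exp(-rT).
S_0 * exp(-qT) = 1.0200 * 1.00000000 = 1.02000000
K * exp(-rT) = 0.9400 * 0.96996043 = 0.91176281
P = C - S*exp(-qT) + K*exp(-rT)
P = 0.1963 - 1.02000000 + 0.91176281 = 0.0881
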